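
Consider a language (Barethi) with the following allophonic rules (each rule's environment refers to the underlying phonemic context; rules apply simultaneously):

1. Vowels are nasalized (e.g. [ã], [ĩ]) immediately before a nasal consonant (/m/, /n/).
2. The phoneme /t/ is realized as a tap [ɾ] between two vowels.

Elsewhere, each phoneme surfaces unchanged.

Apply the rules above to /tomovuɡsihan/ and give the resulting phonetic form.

/t/ (word-initial): rule 2 targets it, but not between two vowels → unchanged [t].
Rule 1 applies to /o/ (between /t/ and /m/: before a nasal consonant) → [õ].
/m/ stays [m].
/o/ — between /m/ and /v/; rule 1 does not apply here → [o].
/v/ (between /o/ and /u/): no rule targets it → [v].
/u/ (between /v/ and /ɡ/) fails the environment for rule 1, so it stays [u].
/ɡ/ (between /u/ and /s/): no rule targets it → [ɡ].
/s/ — not in any rule's target class → [s].
/i/ (between /s/ and /h/) is in the target of rule 1 but the environment (before a nasal consonant) is not met → [i].
/h/ (between /i/ and /a/) is unaffected → [h].
Rule 1 applies to /a/ (between /h/ and /n/: before a nasal consonant) → [ã].
/n/ — not in any rule's target class → [n].

[tõmovuɡsihãn]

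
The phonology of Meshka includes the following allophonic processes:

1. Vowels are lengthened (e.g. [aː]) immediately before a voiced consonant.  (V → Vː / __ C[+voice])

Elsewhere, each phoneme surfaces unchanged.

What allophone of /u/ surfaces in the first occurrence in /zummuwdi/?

Rule 1 applies to /u/ (between /z/ and /m/: before a voiced consonant) → [uː].

[uː]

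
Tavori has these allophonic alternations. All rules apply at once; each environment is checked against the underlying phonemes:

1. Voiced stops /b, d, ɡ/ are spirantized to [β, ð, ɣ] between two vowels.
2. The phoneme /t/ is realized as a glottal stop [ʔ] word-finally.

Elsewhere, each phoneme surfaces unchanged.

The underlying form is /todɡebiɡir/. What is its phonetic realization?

/t/ — word-initial; rule 2 does not apply here → [t].
/o/ — not in any rule's target class → [o].
/d/ — between /o/ and /ɡ/; rule 1 does not apply here → [d].
/ɡ/ — between /d/ and /e/; rule 1 does not apply here → [ɡ].
/e/ stays [e].
/b/ — between /e/ and /i/, between two vowels — surfaces as [β] (rule 1).
/i/ (between /b/ and /ɡ/): no rule targets it → [i].
/ɡ/ meets the environment for rule 1 (between two vowels) → [ɣ].
/i/ (between /ɡ/ and /r/) is unaffected → [i].
/r/ — not in any rule's target class → [r].

[todɡeβiɣir]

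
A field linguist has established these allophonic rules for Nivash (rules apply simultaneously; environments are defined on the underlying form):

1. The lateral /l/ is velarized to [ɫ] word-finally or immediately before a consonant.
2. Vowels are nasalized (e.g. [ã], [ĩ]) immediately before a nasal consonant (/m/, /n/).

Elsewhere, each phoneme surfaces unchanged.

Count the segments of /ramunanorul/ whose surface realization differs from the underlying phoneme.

4

Segments that undergo a rule: /a/ → [ã] (rule 2); /u/ → [ũ] (rule 2); /a/ → [ã] (rule 2); /l/ → [ɫ] (rule 1).
All other segments surface unchanged.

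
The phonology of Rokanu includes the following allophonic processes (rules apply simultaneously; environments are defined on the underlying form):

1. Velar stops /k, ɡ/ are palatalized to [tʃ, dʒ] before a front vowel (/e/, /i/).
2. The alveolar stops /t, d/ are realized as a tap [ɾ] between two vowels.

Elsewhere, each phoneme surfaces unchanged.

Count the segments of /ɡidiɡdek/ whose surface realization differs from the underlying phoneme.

2

Segments that undergo a rule: /ɡ/ → [dʒ] (rule 1); /d/ → [ɾ] (rule 2).
All other segments surface unchanged.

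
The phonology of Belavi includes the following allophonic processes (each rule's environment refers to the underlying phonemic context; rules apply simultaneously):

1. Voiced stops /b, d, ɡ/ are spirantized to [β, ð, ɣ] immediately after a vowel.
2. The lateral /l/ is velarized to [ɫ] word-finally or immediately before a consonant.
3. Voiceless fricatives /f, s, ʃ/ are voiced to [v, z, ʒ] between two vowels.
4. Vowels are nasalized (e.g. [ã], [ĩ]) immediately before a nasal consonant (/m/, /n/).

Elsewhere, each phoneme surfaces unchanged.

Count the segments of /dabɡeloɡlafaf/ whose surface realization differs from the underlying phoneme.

Segments that undergo a rule: /b/ → [β] (rule 1); /ɡ/ → [ɣ] (rule 1); /f/ → [v] (rule 3).
All other segments surface unchanged.

3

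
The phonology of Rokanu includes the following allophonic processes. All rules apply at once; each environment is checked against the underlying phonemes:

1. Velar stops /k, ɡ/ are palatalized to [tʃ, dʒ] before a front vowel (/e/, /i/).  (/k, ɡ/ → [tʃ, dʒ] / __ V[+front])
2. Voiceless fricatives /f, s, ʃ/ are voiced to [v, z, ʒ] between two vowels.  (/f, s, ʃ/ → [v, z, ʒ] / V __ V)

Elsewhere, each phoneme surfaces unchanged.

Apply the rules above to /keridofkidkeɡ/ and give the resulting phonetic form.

/k/ — word-initial, before a front vowel — surfaces as [tʃ] (rule 1).
/e/ — not in any rule's target class → [e].
/r/ stays [r].
/i/ — not in any rule's target class → [i].
/d/ (between /i/ and /o/): no rule targets it → [d].
/o/ (between /d/ and /f/) is unaffected → [o].
/f/ (between /o/ and /k/): rule 2 targets it, but not between two vowels → unchanged [f].
/k/ meets the environment for rule 1 (before a front vowel) → [tʃ].
/i/ stays [i].
/d/ stays [d].
/k/ (between /d/ and /e/): before a front vowel, so rule 1 applies → [tʃ].
/e/ — not in any rule's target class → [e].
/ɡ/ (word-final) fails the environment for rule 1, so it stays [ɡ].

[tʃeridoftʃidtʃeɡ]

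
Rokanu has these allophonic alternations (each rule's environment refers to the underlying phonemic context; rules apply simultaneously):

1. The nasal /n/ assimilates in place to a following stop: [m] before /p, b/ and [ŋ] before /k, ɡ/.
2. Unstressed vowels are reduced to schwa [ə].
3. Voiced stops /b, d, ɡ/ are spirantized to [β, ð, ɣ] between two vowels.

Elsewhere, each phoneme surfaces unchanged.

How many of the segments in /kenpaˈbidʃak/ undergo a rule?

Segments that undergo a rule: /e/ → [ə] (rule 2); /n/ → [m] (rule 1); /a/ → [ə] (rule 2); /b/ → [β] (rule 3); /a/ → [ə] (rule 2).
All other segments surface unchanged.

5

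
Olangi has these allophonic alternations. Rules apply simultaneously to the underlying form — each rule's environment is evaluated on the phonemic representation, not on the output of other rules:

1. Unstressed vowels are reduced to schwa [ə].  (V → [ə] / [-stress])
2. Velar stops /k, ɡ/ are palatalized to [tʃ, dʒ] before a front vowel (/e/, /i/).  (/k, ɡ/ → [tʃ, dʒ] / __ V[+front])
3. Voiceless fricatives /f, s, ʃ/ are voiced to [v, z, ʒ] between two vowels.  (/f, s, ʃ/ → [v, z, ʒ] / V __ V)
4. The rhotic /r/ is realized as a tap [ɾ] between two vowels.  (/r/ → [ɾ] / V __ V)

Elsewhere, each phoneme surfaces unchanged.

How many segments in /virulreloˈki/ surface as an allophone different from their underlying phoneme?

6

Segments that undergo a rule: /i/ → [ə] (rule 1); /r/ → [ɾ] (rule 4); /u/ → [ə] (rule 1); /e/ → [ə] (rule 1); /o/ → [ə] (rule 1); /k/ → [tʃ] (rule 2).
All other segments surface unchanged.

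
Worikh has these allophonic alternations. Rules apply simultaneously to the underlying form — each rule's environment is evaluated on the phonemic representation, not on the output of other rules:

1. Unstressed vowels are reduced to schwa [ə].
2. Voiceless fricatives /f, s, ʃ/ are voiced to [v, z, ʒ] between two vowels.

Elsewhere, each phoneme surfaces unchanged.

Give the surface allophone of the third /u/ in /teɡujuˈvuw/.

[u]

/u/ (between /v/ and /w/): rule 1 targets it, but not in an unstressed syllable → unchanged [u].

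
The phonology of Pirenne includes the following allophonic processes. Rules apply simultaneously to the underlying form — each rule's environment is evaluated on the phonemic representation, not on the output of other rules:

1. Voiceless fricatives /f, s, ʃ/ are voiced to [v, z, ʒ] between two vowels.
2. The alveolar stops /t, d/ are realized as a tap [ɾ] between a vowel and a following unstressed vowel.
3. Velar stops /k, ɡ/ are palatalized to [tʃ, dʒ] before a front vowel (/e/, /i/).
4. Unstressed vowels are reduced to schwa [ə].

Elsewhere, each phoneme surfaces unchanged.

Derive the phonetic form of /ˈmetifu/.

[ˈmeɾəvə]

/e/ — between /m/ and /t/; rule 4 does not apply here → [e].
/t/ (between /e/ and /i/): between a vowel and a following unstressed vowel, so rule 2 applies → [ɾ].
/i/ (between /t/ and /f/): in an unstressed syllable, so rule 4 applies → [ə].
/f/ (between /i/ and /u/) occurs between two vowels → [v] by rule 1.
/u/ (word-final) occurs in an unstressed syllable → [ə] by rule 4.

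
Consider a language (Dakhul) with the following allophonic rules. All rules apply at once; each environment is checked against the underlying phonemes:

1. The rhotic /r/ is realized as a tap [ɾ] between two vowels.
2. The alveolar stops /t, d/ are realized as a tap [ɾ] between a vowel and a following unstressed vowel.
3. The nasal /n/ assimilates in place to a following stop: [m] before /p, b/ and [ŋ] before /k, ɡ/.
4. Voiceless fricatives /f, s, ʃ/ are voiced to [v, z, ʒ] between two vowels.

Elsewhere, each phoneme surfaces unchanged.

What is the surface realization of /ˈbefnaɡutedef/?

/b/ (word-initial): no rule targets it → [b].
/e/ (between /b/ and /f/): no rule targets it → [e].
/f/ — between /e/ and /n/; rule 4 does not apply here → [f].
/n/ — between /f/ and /a/; rule 3 does not apply here → [n].
/a/ stays [a].
/ɡ/ (between /a/ and /u/): no rule targets it → [ɡ].
/u/ — not in any rule's target class → [u].
/t/ meets the environment for rule 2 (between a vowel and a following unstressed vowel) → [ɾ].
/e/ (between /t/ and /d/): no rule targets it → [e].
/d/ — between /e/ and /e/, between a vowel and a following unstressed vowel — surfaces as [ɾ] (rule 2).
/e/ (between /d/ and /f/) is unaffected → [e].
/f/ — word-final; rule 4 does not apply here → [f].

[ˈbefnaɡuɾeɾef]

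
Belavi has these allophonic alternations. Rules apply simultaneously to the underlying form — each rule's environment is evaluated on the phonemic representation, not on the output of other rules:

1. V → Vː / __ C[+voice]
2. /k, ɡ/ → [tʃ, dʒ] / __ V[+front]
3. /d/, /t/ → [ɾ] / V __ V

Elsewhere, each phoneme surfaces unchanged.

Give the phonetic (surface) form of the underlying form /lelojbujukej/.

[leːloːjbuːjutʃeːj]

/l/ stays [l].
/e/ (between /l/ and /l/): before a voiced consonant, so rule 1 applies → [eː].
/l/ (between /e/ and /o/) is unaffected → [l].
/o/ (between /l/ and /j/): before a voiced consonant, so rule 1 applies → [oː].
/j/ — not in any rule's target class → [j].
/b/ (between /j/ and /u/) is unaffected → [b].
Rule 1 applies to /u/ (between /b/ and /j/: before a voiced consonant) → [uː].
/j/ stays [j].
/u/ (between /j/ and /k/): rule 1 targets it, but not before a voiced consonant → unchanged [u].
Rule 2 applies to /k/ (between /u/ and /e/: before a front vowel) → [tʃ].
/e/ — between /k/ and /j/, before a voiced consonant — surfaces as [eː] (rule 1).
/j/ (word-final) is unaffected → [j].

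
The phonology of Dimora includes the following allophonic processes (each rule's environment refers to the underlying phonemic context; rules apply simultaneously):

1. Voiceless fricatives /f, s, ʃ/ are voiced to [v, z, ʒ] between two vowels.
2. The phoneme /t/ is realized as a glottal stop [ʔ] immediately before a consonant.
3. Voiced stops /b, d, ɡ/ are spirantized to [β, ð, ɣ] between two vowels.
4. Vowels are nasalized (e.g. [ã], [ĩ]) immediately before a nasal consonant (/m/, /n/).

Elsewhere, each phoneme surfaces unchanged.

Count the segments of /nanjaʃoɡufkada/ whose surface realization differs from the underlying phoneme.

Segments that undergo a rule: /a/ → [ã] (rule 4); /ʃ/ → [ʒ] (rule 1); /ɡ/ → [ɣ] (rule 3); /d/ → [ð] (rule 3).
All other segments surface unchanged.

4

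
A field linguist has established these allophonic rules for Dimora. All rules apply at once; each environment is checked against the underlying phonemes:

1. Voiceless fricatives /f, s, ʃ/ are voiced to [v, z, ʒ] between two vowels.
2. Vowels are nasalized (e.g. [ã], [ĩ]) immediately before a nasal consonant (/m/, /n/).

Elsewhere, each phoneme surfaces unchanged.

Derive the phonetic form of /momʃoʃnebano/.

[mõmʃoʃnebãno]

/m/ — not in any rule's target class → [m].
/o/ meets the environment for rule 2 (before a nasal consonant) → [õ].
/m/ stays [m].
/ʃ/ (between /m/ and /o/) is in the target of rule 1 but the environment (between two vowels) is not met → [ʃ].
/o/ (between /ʃ/ and /ʃ/): rule 2 targets it, but not before a nasal consonant → unchanged [o].
/ʃ/ (between /o/ and /n/) is in the target of rule 1 but the environment (between two vowels) is not met → [ʃ].
/n/ (between /ʃ/ and /e/) is unaffected → [n].
/e/ — between /n/ and /b/; rule 2 does not apply here → [e].
/b/ stays [b].
/a/ (between /b/ and /n/): before a nasal consonant, so rule 2 applies → [ã].
/n/ (between /a/ and /o/) is unaffected → [n].
/o/ (word-final): rule 2 targets it, but not before a nasal consonant → unchanged [o].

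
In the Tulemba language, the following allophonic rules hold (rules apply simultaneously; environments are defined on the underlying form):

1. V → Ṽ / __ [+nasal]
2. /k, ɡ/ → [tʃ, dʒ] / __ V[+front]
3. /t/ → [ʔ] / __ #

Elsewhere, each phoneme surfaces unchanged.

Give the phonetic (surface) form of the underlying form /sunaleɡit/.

[sũnaledʒiʔ]

/s/ (word-initial): no rule targets it → [s].
Rule 1 applies to /u/ (between /s/ and /n/: before a nasal consonant) → [ũ].
/n/ stays [n].
/a/ — between /n/ and /l/; rule 1 does not apply here → [a].
/l/ (between /a/ and /e/): no rule targets it → [l].
/e/ (between /l/ and /ɡ/): rule 1 targets it, but not before a nasal consonant → unchanged [e].
/ɡ/ (between /e/ and /i/): before a front vowel, so rule 2 applies → [dʒ].
/i/ (between /ɡ/ and /t/): rule 1 targets it, but not before a nasal consonant → unchanged [i].
/t/ — word-final, word-finally — surfaces as [ʔ] (rule 3).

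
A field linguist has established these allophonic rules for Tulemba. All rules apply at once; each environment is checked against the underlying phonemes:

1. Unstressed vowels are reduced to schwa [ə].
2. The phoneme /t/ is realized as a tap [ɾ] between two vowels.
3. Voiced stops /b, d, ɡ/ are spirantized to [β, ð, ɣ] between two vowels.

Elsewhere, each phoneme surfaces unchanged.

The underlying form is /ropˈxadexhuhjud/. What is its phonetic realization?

/r/ — not in any rule's target class → [r].
Rule 1 applies to /o/ (between /r/ and /p/: in an unstressed syllable) → [ə].
/p/ (between /o/ and /x/): no rule targets it → [p].
/x/ (between /p/ and /a/): no rule targets it → [x].
/a/ (between /x/ and /d/) is in the target of rule 1 but the environment (in an unstressed syllable) is not met → [a].
/d/ — between /a/ and /e/, between two vowels — surfaces as [ð] (rule 3).
/e/ (between /d/ and /x/) occurs in an unstressed syllable → [ə] by rule 1.
/x/ — not in any rule's target class → [x].
/h/ stays [h].
/u/ — between /h/ and /h/, in an unstressed syllable — surfaces as [ə] (rule 1).
/h/ stays [h].
/j/ stays [j].
/u/ meets the environment for rule 1 (in an unstressed syllable) → [ə].
/d/ — word-final; rule 3 does not apply here → [d].

[rəpˈxaðəxhəhjəd]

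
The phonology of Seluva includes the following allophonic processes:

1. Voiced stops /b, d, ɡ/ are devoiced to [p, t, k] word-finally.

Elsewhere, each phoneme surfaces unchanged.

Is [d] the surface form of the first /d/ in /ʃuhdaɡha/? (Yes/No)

Yes

/d/ (between /h/ and /a/) fails the environment for rule 1, so it stays [d].
The actual realization is [d], which matches [d].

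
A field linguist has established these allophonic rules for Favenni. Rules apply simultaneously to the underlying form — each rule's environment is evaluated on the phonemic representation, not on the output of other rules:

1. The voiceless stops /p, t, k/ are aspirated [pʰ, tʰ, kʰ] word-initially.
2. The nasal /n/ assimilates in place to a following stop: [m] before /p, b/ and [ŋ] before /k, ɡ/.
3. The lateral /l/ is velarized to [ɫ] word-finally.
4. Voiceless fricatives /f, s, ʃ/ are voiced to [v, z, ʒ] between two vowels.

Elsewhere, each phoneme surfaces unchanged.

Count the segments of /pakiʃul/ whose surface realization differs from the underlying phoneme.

Segments that undergo a rule: /p/ → [pʰ] (rule 1); /ʃ/ → [ʒ] (rule 4); /l/ → [ɫ] (rule 3).
All other segments surface unchanged.

3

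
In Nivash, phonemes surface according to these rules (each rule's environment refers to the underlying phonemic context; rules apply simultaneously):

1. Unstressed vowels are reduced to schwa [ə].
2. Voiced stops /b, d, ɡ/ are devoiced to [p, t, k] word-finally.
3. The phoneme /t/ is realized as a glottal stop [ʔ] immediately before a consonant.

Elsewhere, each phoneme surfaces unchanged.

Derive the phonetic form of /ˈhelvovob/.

[ˈhelvəvəp]

/e/ (between /h/ and /l/): rule 1 targets it, but not in an unstressed syllable → unchanged [e].
Rule 1 applies to /o/ (between /v/ and /v/: in an unstressed syllable) → [ə].
/o/ — between /v/ and /b/, in an unstressed syllable — surfaces as [ə] (rule 1).
/b/ (word-final): word-finally, so rule 2 applies → [p].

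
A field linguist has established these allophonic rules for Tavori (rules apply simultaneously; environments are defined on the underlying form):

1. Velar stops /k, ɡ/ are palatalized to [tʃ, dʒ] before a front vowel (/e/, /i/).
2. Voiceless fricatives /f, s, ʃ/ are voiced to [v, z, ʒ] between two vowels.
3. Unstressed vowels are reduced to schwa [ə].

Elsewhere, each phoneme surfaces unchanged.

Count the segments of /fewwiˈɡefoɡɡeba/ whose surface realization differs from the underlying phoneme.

8

Segments that undergo a rule: /e/ → [ə] (rule 3); /i/ → [ə] (rule 3); /ɡ/ → [dʒ] (rule 1); /f/ → [v] (rule 2); /o/ → [ə] (rule 3); /ɡ/ → [dʒ] (rule 1); /e/ → [ə] (rule 3); /a/ → [ə] (rule 3).
All other segments surface unchanged.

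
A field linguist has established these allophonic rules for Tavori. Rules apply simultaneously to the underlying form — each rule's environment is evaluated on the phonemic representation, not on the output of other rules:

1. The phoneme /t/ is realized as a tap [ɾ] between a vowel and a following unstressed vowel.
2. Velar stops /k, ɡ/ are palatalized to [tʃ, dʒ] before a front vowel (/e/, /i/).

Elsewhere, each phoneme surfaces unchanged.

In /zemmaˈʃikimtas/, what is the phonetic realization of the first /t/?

/t/ (between /m/ and /a/): rule 1 targets it, but not between a vowel and a following unstressed vowel → unchanged [t].

[t]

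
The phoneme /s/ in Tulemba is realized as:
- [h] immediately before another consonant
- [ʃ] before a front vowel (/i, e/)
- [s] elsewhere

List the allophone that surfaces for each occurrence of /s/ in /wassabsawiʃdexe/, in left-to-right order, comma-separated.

Occurrence 1 (position 3): immediately before another consonant → [h].
Occurrence 2 (position 4): no conditioning environment matches → elsewhere allophone [s].
Occurrence 3 (position 7): no conditioning environment matches → elsewhere allophone [s].

[h], [s], [s]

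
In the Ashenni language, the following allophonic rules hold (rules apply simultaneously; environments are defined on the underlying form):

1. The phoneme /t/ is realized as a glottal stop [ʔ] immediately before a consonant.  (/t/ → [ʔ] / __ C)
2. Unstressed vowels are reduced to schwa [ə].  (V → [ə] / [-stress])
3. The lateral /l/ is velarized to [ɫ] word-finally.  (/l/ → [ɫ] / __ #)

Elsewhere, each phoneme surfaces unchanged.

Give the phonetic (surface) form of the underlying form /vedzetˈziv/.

/e/ (between /v/ and /d/) occurs in an unstressed syllable → [ə] by rule 2.
/e/ — between /z/ and /t/, in an unstressed syllable — surfaces as [ə] (rule 2).
Rule 1 applies to /t/ (between /e/ and /z/: immediately before a consonant) → [ʔ].
/i/ (between /z/ and /v/) is in the target of rule 2 but the environment (in an unstressed syllable) is not met → [i].

[vədzəʔˈziv]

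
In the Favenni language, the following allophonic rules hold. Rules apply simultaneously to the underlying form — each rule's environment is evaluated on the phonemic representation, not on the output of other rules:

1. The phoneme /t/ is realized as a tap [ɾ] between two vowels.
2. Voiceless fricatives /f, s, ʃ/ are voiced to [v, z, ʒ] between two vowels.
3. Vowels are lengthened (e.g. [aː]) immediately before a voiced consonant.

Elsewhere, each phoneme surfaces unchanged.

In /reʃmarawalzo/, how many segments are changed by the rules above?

Segments that undergo a rule: /a/ → [aː] (rule 3); /a/ → [aː] (rule 3); /a/ → [aː] (rule 3).
All other segments surface unchanged.

3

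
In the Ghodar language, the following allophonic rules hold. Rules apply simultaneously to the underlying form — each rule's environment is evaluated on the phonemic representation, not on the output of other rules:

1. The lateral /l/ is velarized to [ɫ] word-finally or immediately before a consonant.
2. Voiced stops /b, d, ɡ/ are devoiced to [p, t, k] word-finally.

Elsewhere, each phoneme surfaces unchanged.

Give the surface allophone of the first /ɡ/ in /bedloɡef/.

/ɡ/ — between /o/ and /e/; rule 2 does not apply here → [ɡ].

[ɡ]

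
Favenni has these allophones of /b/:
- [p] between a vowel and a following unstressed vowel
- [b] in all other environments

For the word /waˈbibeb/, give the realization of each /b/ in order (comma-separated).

Occurrence 1 (position 3): no conditioning environment matches → elsewhere allophone [b].
Occurrence 2 (position 5): between a vowel and a following unstressed vowel → [p].
Occurrence 3 (position 7): no conditioning environment matches → elsewhere allophone [b].

[b], [p], [b]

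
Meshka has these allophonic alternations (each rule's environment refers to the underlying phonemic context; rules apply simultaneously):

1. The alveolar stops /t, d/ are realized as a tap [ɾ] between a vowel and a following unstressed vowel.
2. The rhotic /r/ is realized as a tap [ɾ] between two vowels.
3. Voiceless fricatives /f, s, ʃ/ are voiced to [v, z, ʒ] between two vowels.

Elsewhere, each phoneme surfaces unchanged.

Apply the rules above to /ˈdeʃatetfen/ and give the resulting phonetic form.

/d/ — word-initial; rule 1 does not apply here → [d].
Rule 3 applies to /ʃ/ (between /e/ and /a/: between two vowels) → [ʒ].
/t/ (between /a/ and /e/) occurs between a vowel and a following unstressed vowel → [ɾ] by rule 1.
/t/ (between /e/ and /f/): rule 1 targets it, but not between a vowel and a following unstressed vowel → unchanged [t].
/f/ — between /t/ and /e/; rule 3 does not apply here → [f].

[ˈdeʒaɾetfen]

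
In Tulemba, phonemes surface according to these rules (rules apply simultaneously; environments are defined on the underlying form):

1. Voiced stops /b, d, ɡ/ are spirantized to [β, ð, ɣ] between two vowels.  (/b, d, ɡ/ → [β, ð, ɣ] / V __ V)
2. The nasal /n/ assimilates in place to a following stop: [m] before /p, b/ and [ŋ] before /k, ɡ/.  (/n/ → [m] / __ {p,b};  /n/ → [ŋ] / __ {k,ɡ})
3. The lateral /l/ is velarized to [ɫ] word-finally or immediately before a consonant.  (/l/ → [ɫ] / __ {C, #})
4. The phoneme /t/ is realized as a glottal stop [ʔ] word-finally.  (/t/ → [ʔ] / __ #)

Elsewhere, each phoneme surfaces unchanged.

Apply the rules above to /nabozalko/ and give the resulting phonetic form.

[naβozaɫko]

/n/ (word-initial) is in the target of rule 2 but the environment (before a labial or velar stop) is not met → [n].
/b/ (between /a/ and /o/) occurs between two vowels → [β] by rule 1.
Rule 3 applies to /l/ (between /a/ and /k/: word-finally or immediately before a consonant) → [ɫ].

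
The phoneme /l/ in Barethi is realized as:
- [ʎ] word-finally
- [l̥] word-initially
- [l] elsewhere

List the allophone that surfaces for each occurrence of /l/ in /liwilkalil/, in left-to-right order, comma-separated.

[l̥], [l], [l], [ʎ]

Occurrence 1 (position 1): word-initially → [l̥].
Occurrence 2 (position 5): no conditioning environment matches → elsewhere allophone [l].
Occurrence 3 (position 8): no conditioning environment matches → elsewhere allophone [l].
Occurrence 4 (position 10): word-finally → [ʎ].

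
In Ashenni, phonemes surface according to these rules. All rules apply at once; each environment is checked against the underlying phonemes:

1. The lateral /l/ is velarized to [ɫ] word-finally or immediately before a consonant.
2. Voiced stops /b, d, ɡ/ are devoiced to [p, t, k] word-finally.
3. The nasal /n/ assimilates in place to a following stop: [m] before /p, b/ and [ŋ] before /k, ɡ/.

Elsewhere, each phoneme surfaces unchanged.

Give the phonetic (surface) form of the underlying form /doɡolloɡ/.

/d/ (word-initial) is in the target of rule 2 but the environment (word-finally) is not met → [d].
/o/ stays [o].
/ɡ/ (between /o/ and /o/): rule 2 targets it, but not word-finally → unchanged [ɡ].
/o/ — not in any rule's target class → [o].
/l/ (between /o/ and /l/): word-finally or immediately before a consonant, so rule 1 applies → [ɫ].
/l/ — between /l/ and /o/; rule 1 does not apply here → [l].
/o/ — not in any rule's target class → [o].
/ɡ/ (word-final) occurs word-finally → [k] by rule 2.

[doɡoɫlok]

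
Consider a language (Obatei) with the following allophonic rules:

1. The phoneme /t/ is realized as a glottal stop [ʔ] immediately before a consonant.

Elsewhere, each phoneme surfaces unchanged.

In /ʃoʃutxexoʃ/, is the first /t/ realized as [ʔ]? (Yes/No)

Yes

Rule 1 applies to /t/ (between /u/ and /x/: immediately before a consonant) → [ʔ].
The actual realization is [ʔ], which matches [ʔ].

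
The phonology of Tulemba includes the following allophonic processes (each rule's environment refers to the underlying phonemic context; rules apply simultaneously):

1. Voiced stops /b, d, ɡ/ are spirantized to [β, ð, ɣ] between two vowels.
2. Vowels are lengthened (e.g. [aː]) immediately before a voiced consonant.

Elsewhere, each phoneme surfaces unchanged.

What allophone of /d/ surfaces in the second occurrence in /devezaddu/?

/d/ (between /a/ and /d/) fails the environment for rule 1, so it stays [d].

[d]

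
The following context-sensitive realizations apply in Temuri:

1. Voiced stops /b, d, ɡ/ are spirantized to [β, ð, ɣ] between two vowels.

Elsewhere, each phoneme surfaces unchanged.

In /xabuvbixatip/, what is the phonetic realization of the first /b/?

[β]

/b/ — between /a/ and /u/, between two vowels — surfaces as [β] (rule 1).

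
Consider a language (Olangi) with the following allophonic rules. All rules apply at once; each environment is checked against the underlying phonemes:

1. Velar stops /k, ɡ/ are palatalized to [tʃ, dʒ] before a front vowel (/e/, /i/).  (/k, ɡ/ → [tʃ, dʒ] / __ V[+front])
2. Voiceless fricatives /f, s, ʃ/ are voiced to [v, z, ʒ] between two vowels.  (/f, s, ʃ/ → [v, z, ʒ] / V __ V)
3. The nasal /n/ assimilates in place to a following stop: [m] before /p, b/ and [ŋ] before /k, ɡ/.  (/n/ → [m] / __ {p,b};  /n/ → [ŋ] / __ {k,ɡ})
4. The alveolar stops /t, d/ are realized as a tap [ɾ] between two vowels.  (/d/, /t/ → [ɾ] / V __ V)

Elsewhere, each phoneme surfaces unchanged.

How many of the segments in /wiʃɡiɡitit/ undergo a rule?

3

Segments that undergo a rule: /ɡ/ → [dʒ] (rule 1); /ɡ/ → [dʒ] (rule 1); /t/ → [ɾ] (rule 4).
All other segments surface unchanged.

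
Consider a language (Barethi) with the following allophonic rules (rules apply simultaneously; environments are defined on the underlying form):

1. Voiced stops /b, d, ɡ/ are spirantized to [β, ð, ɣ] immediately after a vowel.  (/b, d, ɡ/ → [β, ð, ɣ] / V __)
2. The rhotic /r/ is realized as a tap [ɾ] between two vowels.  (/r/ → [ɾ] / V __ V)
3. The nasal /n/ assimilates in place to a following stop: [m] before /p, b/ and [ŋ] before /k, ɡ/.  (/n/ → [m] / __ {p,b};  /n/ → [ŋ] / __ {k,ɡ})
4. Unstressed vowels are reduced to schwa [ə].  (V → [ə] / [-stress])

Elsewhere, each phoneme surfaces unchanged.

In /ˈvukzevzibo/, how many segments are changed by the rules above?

Segments that undergo a rule: /e/ → [ə] (rule 4); /i/ → [ə] (rule 4); /b/ → [β] (rule 1); /o/ → [ə] (rule 4).
All other segments surface unchanged.

4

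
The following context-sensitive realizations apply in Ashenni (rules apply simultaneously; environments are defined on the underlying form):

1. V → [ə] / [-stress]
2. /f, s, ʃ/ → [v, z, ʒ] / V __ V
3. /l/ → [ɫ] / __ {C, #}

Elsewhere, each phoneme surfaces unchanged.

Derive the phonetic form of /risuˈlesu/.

/r/ stays [r].
/i/ (between /r/ and /s/): in an unstressed syllable, so rule 1 applies → [ə].
/s/ (between /i/ and /u/) occurs between two vowels → [z] by rule 2.
Rule 1 applies to /u/ (between /s/ and /l/: in an unstressed syllable) → [ə].
/l/ (between /u/ and /e/) fails the environment for rule 3, so it stays [l].
/e/ (between /l/ and /s/) is in the target of rule 1 but the environment (in an unstressed syllable) is not met → [e].
/s/ — between /e/ and /u/, between two vowels — surfaces as [z] (rule 2).
/u/ — word-final, in an unstressed syllable — surfaces as [ə] (rule 1).

[rəzəˈlezə]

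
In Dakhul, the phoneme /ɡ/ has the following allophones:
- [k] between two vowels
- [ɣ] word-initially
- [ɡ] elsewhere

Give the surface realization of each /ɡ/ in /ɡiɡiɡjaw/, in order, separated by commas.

[ɣ], [k], [ɡ]

Occurrence 1 (position 1): word-initially → [ɣ].
Occurrence 2 (position 3): between two vowels → [k].
Occurrence 3 (position 5): no conditioning environment matches → elsewhere allophone [ɡ].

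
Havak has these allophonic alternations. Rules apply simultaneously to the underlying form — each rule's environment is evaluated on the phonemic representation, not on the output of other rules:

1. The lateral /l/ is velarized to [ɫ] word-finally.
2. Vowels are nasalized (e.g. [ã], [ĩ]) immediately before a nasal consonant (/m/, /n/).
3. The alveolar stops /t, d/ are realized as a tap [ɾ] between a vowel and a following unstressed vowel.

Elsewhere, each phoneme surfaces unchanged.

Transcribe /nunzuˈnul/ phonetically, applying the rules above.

[nũnzũˈnuɫ]

/u/ (between /n/ and /n/): before a nasal consonant, so rule 2 applies → [ũ].
/u/ (between /z/ and /n/): before a nasal consonant, so rule 2 applies → [ũ].
/u/ (between /n/ and /l/): rule 2 targets it, but not before a nasal consonant → unchanged [u].
/l/ (word-final) occurs word-finally → [ɫ] by rule 1.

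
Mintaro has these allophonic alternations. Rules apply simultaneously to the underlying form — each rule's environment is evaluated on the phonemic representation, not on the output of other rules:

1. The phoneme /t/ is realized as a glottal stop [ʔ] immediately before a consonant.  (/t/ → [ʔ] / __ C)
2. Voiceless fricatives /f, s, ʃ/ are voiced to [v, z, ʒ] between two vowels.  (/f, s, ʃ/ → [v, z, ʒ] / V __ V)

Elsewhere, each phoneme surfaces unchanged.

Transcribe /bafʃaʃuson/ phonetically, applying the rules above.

/b/ — not in any rule's target class → [b].
/a/ — not in any rule's target class → [a].
/f/ — between /a/ and /ʃ/; rule 2 does not apply here → [f].
/ʃ/ (between /f/ and /a/) fails the environment for rule 2, so it stays [ʃ].
/a/ (between /ʃ/ and /ʃ/) is unaffected → [a].
/ʃ/ (between /a/ and /u/): between two vowels, so rule 2 applies → [ʒ].
/u/ (between /ʃ/ and /s/): no rule targets it → [u].
Rule 2 applies to /s/ (between /u/ and /o/: between two vowels) → [z].
/o/ (between /s/ and /n/) is unaffected → [o].
/n/ stays [n].

[bafʃaʒuzon]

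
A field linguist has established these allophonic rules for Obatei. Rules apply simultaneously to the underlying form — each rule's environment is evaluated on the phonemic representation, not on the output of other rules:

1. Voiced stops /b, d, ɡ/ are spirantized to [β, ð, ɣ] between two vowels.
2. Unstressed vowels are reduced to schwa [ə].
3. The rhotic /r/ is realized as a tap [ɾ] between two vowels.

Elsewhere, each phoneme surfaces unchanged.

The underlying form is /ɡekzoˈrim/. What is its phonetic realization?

/ɡ/ (word-initial) fails the environment for rule 1, so it stays [ɡ].
Rule 2 applies to /e/ (between /ɡ/ and /k/: in an unstressed syllable) → [ə].
/k/ — not in any rule's target class → [k].
/z/ stays [z].
/o/ — between /z/ and /r/, in an unstressed syllable — surfaces as [ə] (rule 2).
Rule 3 applies to /r/ (between /o/ and /i/: between two vowels) → [ɾ].
/i/ — between /r/ and /m/; rule 2 does not apply here → [i].
/m/ (word-final) is unaffected → [m].

[ɡəkzəˈɾim]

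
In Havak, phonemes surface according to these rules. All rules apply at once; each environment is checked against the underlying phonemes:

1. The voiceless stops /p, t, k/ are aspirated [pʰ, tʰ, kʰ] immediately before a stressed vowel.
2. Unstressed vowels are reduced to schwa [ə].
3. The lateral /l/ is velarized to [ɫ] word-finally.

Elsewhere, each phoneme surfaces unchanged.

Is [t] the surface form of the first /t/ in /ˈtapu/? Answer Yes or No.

No

Rule 1 applies to /t/ (word-initial: immediately before a stressed vowel) → [tʰ].
The actual realization is [tʰ], not [t].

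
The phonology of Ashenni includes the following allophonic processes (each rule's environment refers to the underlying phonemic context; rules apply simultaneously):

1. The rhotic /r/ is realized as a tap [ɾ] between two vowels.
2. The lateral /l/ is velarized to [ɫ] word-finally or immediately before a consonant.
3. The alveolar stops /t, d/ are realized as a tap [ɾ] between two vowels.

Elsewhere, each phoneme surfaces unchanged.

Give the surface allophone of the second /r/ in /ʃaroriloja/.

[ɾ]

/r/ (between /o/ and /i/) occurs between two vowels → [ɾ] by rule 1.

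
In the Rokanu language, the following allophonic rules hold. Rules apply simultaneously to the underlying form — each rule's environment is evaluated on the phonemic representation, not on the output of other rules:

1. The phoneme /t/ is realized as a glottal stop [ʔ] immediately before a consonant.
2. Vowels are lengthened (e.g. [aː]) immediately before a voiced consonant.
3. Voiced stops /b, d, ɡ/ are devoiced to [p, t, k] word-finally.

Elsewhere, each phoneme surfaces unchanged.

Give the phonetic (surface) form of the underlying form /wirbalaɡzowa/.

/i/ meets the environment for rule 2 (before a voiced consonant) → [iː].
/b/ (between /r/ and /a/) is in the target of rule 3 but the environment (word-finally) is not met → [b].
/a/ (between /b/ and /l/) occurs before a voiced consonant → [aː] by rule 2.
/a/ (between /l/ and /ɡ/): before a voiced consonant, so rule 2 applies → [aː].
/ɡ/ — between /a/ and /z/; rule 3 does not apply here → [ɡ].
/o/ (between /z/ and /w/): before a voiced consonant, so rule 2 applies → [oː].
/a/ (word-final) fails the environment for rule 2, so it stays [a].

[wiːrbaːlaːɡzoːwa]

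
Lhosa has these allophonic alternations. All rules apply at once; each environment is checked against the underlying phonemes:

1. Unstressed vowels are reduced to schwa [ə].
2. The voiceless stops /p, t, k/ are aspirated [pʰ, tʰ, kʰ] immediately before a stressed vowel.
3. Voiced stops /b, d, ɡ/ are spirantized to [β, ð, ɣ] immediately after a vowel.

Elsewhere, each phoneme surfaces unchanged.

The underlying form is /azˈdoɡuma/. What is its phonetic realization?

[əzˈdoɣəmə]

/a/ meets the environment for rule 1 (in an unstressed syllable) → [ə].
/z/ stays [z].
/d/ (between /z/ and /o/): rule 3 targets it, but not immediately after a vowel → unchanged [d].
/o/ (between /d/ and /ɡ/) fails the environment for rule 1, so it stays [o].
/ɡ/ meets the environment for rule 3 (immediately after a vowel) → [ɣ].
/u/ — between /ɡ/ and /m/, in an unstressed syllable — surfaces as [ə] (rule 1).
/m/ (between /u/ and /a/): no rule targets it → [m].
/a/ (word-final): in an unstressed syllable, so rule 1 applies → [ə].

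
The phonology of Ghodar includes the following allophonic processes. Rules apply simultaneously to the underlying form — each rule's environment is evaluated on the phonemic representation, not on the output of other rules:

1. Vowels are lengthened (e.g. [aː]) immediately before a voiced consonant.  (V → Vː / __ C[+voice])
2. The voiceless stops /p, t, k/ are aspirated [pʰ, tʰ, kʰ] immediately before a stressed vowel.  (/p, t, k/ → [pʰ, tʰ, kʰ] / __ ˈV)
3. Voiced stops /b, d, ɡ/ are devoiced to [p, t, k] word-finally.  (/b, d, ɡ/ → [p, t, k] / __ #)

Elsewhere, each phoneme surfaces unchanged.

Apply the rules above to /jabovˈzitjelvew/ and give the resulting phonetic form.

[jaːboːvˈzitjeːlveːw]

/j/ (word-initial): no rule targets it → [j].
/a/ meets the environment for rule 1 (before a voiced consonant) → [aː].
/b/ (between /a/ and /o/) is in the target of rule 3 but the environment (word-finally) is not met → [b].
/o/ (between /b/ and /v/) occurs before a voiced consonant → [oː] by rule 1.
/v/ (between /o/ and /z/) is unaffected → [v].
/z/ (between /v/ and /i/) is unaffected → [z].
/i/ (between /z/ and /t/) is in the target of rule 1 but the environment (before a voiced consonant) is not met → [i].
/t/ (between /i/ and /j/) is in the target of rule 2 but the environment (immediately before a stressed vowel) is not met → [t].
/j/ — not in any rule's target class → [j].
Rule 1 applies to /e/ (between /j/ and /l/: before a voiced consonant) → [eː].
/l/ stays [l].
/v/ (between /l/ and /e/) is unaffected → [v].
/e/ meets the environment for rule 1 (before a voiced consonant) → [eː].
/w/ stays [w].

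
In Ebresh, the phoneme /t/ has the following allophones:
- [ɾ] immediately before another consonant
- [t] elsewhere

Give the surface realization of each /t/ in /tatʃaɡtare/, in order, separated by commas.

Occurrence 1 (position 1): no conditioning environment matches → elsewhere allophone [t].
Occurrence 2 (position 3): immediately before another consonant → [ɾ].
Occurrence 3 (position 7): no conditioning environment matches → elsewhere allophone [t].

[t], [ɾ], [t]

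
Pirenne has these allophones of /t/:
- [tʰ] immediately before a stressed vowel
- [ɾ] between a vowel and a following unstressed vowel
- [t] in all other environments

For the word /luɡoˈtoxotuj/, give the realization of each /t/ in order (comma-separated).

[tʰ], [ɾ]

Occurrence 1 (position 5): immediately before a stressed vowel → [tʰ].
Occurrence 2 (position 9): between a vowel and an unstressed vowel → [ɾ].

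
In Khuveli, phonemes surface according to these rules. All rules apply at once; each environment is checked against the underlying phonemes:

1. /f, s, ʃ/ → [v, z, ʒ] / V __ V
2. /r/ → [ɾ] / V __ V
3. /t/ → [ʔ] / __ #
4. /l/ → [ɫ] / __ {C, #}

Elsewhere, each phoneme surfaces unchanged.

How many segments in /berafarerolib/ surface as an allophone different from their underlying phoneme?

Segments that undergo a rule: /r/ → [ɾ] (rule 2); /f/ → [v] (rule 1); /r/ → [ɾ] (rule 2); /r/ → [ɾ] (rule 2).
All other segments surface unchanged.

4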